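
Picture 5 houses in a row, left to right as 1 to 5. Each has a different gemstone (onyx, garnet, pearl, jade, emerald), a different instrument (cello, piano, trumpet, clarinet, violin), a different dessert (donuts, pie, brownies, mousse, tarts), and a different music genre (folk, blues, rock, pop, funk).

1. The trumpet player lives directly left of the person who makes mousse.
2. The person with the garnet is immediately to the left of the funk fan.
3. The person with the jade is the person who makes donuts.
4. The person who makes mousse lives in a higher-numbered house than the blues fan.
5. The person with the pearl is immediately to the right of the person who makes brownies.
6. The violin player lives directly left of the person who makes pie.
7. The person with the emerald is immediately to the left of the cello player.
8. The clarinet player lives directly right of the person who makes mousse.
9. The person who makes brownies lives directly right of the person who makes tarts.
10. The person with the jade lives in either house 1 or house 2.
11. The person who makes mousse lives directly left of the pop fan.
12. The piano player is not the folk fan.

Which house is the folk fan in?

House 5's dessert must be pie (nothing else left).
By clue 6, the violin player is in house 4.
The person with the jade is narrowed to house 1 or 2; consider each.
Placing it in house 2 leads to a contradiction, so it's in house 1.
Clue 3: the person who makes donuts is in house 1.
House 2 instrument: only piano fits.
So house 1 gets trumpet for instrument.
The person who makes mousse is in house 2 (clue 1).
Clue 4: the blues fan is in house 1.
Clue 8 places the clarinet player in house 3.
Clue 11: the pop fan is in house 3.
That leaves cello as the instrument for house 5.
House 3's dessert must be tarts (nothing else left).
The only dessert still possible for house 4 is brownies.
The only music genre still possible for house 2 is rock.
Clue 5 places the person with the pearl in house 5.
By clue 7, the person with the emerald is in house 4.
House 2 gemstone: only onyx fits.
House 3's gemstone must be garnet (nothing else left).
Clue 2 places the funk fan in house 4.
House 5 music genre: only folk fits.
So: house 1 = jade/trumpet/donuts/blues, house 2 = onyx/piano/mousse/rock, house 3 = garnet/clarinet/tarts/pop, house 4 = emerald/violin/brownies/funk, house 5 = pearl/cello/pie/folk.

5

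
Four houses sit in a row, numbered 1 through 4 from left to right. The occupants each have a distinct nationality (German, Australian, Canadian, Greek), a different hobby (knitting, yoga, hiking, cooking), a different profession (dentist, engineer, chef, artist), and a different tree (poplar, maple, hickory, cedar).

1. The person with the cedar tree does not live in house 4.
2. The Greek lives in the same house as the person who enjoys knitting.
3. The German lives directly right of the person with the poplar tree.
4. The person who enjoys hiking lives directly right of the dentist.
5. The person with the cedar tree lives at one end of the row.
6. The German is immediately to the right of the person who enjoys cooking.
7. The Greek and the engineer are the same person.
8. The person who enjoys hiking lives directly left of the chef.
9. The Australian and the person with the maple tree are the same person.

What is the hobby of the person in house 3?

Clue 5 places the person with the cedar tree in house 1.
The German is narrowed to house 3 or 4; consider each.
Placing it in house 4 leads to a contradiction, so it's in house 3.
By clue 3, the person with the poplar tree is in house 2.
Clue 6 places the person who enjoys cooking in house 2.
Clue 4: the dentist is in house 2.
From clue 8, the chef must be in house 4.
From clue 9, the Australian must be in house 4.
Clue 9: the person with the maple tree is in house 4.
So house 1 gets Greek for nationality.
House 2 nationality: only Canadian fits.
House 3's hobby must be hiking (nothing else left).
House 3's profession must be artist (nothing else left).
That leaves hickory as the tree for house 3.
By clue 2, the person who enjoys knitting is in house 1.
House 4's hobby must be yoga (nothing else left).
House 1 profession: only engineer fits.
So: house 1 = Greek/knitting/engineer/cedar, house 2 = Canadian/cooking/dentist/poplar, house 3 = German/hiking/artist/hickory, house 4 = Australian/yoga/chef/maple.

hiking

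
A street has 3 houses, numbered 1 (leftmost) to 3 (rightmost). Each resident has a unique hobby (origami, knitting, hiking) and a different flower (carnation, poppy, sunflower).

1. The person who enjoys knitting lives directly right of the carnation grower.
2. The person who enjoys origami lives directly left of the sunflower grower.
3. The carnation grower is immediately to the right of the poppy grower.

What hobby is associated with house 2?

origami

Clue 3 places the carnation grower in house 2.
By clue 3, the poppy grower is in house 1.
So house 3 gets sunflower for flower.
Clue 1: the person who enjoys knitting is in house 3.
Clue 2: the person who enjoys origami is in house 2.
House 1's hobby must be hiking (nothing else left).
So: house 1 = hiking/poppy, house 2 = origami/carnation, house 3 = knitting/sunflower.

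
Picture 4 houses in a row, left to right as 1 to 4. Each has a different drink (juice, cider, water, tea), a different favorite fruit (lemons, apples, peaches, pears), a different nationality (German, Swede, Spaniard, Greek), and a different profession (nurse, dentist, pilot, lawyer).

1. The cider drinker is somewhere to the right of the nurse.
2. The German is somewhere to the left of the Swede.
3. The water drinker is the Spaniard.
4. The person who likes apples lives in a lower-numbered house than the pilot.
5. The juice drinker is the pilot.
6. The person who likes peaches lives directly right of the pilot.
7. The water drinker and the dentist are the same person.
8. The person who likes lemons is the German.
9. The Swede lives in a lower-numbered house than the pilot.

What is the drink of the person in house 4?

By clue 9, the Swede is in house 2.
Clue 9: the pilot is in house 3.
The German is in house 1 (clue 2).
From clue 5, the juice drinker must be in house 3.
The person who likes peaches is in house 4 (clue 6).
Clue 8: the person who likes lemons is in house 1.
The only favorite fruit still possible for house 2 is apples.
House 3 favorite fruit: only pears fits.
From clue 3, the water drinker must be in house 4.
By clue 3, the Spaniard is in house 4.
The dentist is in house 4 (clue 7).
House 1 drink: only tea fits.
House 2 drink: only cider fits.
That leaves Greek as the nationality for house 3.
The nurse is in house 1 (clue 1).
House 2's profession must be lawyer (nothing else left).
So: house 1 = tea/lemons/German/nurse, house 2 = cider/apples/Swede/lawyer, house 3 = juice/pears/Greek/pilot, house 4 = water/peaches/Spaniard/dentist.

water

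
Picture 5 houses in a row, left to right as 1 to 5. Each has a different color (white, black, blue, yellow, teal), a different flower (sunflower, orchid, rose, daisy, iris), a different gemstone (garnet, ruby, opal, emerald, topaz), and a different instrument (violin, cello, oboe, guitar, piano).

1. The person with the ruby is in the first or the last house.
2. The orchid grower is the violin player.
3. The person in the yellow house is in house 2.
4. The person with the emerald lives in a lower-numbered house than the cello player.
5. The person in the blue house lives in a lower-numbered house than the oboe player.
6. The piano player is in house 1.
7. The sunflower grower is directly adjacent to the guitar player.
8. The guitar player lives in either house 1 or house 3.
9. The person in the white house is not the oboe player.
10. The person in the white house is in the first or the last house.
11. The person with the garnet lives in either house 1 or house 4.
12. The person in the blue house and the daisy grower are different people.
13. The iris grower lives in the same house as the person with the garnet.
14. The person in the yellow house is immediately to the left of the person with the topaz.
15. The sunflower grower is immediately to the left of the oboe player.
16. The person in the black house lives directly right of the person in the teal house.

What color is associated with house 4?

Clue 3 places the person in the yellow house in house 2.
By clue 6, the piano player is in house 1.
The person with the topaz is in house 3 (clue 14).
So house 3 gets guitar for instrument.
Clue 9: the person in the white house is in house 1.
Clue 15 places the sunflower grower in house 4.
House 5 color: only black fits.
House 1 flower: only iris fits.
That leaves oboe as the instrument for house 5.
The orchid grower is in house 2 (clue 2).
The violin player is in house 2 (clue 2).
From clue 13, the person with the garnet must be in house 1.
Clue 16 places the person in the teal house in house 4.
House 3's color must be blue (nothing else left).
The only gemstone still possible for house 2 is emerald.
So house 4 gets opal for gemstone.
House 5's gemstone must be ruby (nothing else left).
That leaves cello as the instrument for house 4.
From clue 12, the daisy grower must be in house 5.
The only flower still possible for house 3 is rose.
So: house 1 = white/iris/garnet/piano, house 2 = yellow/orchid/emerald/violin, house 3 = blue/rose/topaz/guitar, house 4 = teal/sunflower/opal/cello, house 5 = black/daisy/ruby/oboe.

teal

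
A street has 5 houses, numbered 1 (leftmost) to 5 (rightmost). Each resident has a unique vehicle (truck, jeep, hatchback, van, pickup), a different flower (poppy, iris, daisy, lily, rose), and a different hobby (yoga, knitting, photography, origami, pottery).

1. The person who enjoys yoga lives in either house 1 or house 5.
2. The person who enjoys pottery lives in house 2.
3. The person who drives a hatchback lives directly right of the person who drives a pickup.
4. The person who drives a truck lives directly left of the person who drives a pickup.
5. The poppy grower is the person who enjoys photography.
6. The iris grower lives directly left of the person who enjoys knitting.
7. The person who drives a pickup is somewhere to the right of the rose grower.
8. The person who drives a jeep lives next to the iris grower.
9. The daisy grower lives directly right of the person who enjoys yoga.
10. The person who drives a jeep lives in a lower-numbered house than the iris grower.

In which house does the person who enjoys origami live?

3

The person who enjoys pottery is in house 2 (clue 2).
Clue 9 places the daisy grower in house 2.
Clue 9: the person who enjoys yoga is in house 1.
The person who drives a jeep is narrowed to house 2 or 3; consider each.
Placing it in house 3 leads to a contradiction, so it's in house 2.
Clue 8: the iris grower is in house 3.
That leaves rose as the flower for house 1.
Clue 4 places the person who drives a truck in house 3.
Clue 4: the person who drives a pickup is in house 4.
By clue 6, the person who enjoys knitting is in house 4.
House 1 vehicle: only van fits.
So house 5 gets hatchback for vehicle.
House 3's hobby must be origami (nothing else left).
House 5 hobby: only photography fits.
The poppy grower is in house 5 (clue 5).
The only flower still possible for house 4 is lily.
So: house 1 = van/rose/yoga, house 2 = jeep/daisy/pottery, house 3 = truck/iris/origami, house 4 = pickup/lily/knitting, house 5 = hatchback/poppy/photography.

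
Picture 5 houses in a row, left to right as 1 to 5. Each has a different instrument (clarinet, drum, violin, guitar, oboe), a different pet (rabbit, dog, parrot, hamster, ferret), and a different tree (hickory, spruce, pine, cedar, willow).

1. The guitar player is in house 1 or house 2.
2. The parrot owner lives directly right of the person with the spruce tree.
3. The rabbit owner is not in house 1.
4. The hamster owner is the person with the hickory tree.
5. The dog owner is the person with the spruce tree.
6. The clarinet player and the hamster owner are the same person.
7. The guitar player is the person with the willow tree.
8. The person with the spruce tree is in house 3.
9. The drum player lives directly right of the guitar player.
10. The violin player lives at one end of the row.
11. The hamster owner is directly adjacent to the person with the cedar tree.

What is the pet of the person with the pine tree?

From clue 8, the person with the spruce tree must be in house 3.
The parrot owner is in house 4 (clue 2).
From clue 5, the dog owner must be in house 3.
That leaves oboe as the instrument for house 4.
So house 3 gets drum for instrument.
Clue 9 places the guitar player in house 2.
By clue 7, the person with the willow tree is in house 2.
Clue 11: the hamster owner is in house 5.
The only pet still possible for house 1 is ferret.
That leaves rabbit as the pet for house 2.
House 4's tree must be cedar (nothing else left).
Clue 4 places the person with the hickory tree in house 5.
By clue 6, the clarinet player is in house 5.
That leaves violin as the instrument for house 1.
The only tree still possible for house 1 is pine.
So: house 1 = violin/ferret/pine, house 2 = guitar/rabbit/willow, house 3 = drum/dog/spruce, house 4 = oboe/parrot/cedar, house 5 = clarinet/hamster/hickory.

ferret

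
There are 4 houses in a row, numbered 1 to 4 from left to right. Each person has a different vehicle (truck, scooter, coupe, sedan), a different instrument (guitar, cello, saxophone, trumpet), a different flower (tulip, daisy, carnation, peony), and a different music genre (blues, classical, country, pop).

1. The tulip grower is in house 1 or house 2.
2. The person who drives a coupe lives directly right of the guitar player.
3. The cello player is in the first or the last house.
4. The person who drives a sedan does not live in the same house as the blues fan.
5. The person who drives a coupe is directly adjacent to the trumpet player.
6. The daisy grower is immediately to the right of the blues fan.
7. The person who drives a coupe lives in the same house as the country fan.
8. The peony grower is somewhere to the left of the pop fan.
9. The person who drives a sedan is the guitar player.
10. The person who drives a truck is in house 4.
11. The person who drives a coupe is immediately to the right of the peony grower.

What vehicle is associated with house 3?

By clue 10, the person who drives a truck is in house 4.
The person who drives a coupe is narrowed to house 2 or 3; consider each.
Placing it in house 3 leads to a contradiction, so it's in house 2.
From clue 2, the guitar player must be in house 1.
The country fan is in house 2 (clue 7).
Clue 9 places the person who drives a sedan in house 1.
Clue 11: the peony grower is in house 1.
House 3's vehicle must be scooter (nothing else left).
House 2 instrument: only saxophone fits.
So house 3 gets trumpet for instrument.
So house 4 gets cello for instrument.
By clue 4, the blues fan is in house 3.
From clue 6, the daisy grower must be in house 4.
So house 2 gets tulip for flower.
House 3 flower: only carnation fits.
House 1's music genre must be classical (nothing else left).
That leaves pop as the music genre for house 4.
So: house 1 = sedan/guitar/peony/classical, house 2 = coupe/saxophone/tulip/country, house 3 = scooter/trumpet/carnation/blues, house 4 = truck/cello/daisy/pop.

scooter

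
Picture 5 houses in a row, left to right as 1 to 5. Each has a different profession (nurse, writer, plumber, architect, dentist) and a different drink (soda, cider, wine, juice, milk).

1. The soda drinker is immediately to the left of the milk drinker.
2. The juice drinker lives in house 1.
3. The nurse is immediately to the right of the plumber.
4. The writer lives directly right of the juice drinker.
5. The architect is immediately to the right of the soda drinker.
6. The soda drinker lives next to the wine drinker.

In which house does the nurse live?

By clue 2, the juice drinker is in house 1.
From clue 4, the writer must be in house 2.
The only profession still possible for house 1 is dentist.
The nurse is narrowed to house 4 or 5; consider each.
Placing it in house 5 leads to a contradiction, so it's in house 4.
Clue 3: the plumber is in house 3.
That leaves architect as the profession for house 5.
Clue 5 places the soda drinker in house 4.
House 2 drink: only cider fits.
From clue 1, the milk drinker must be in house 5.
That leaves wine as the drink for house 3.
So: house 1 = dentist/juice, house 2 = writer/cider, house 3 = plumber/wine, house 4 = nurse/soda, house 5 = architect/milk.

4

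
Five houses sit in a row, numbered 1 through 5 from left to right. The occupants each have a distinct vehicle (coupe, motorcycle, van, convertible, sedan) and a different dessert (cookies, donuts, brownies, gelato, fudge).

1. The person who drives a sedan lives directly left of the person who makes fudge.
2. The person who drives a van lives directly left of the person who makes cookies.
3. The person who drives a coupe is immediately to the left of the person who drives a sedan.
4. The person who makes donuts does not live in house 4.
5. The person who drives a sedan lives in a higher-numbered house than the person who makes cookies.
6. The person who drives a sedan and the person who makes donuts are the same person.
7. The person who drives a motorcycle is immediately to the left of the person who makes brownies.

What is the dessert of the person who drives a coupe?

By clue 6, the person who drives a sedan is in house 3.
Clue 6 places the person who makes donuts in house 3.
House 5 vehicle: only convertible fits.
House 1's dessert must be gelato (nothing else left).
By clue 1, the person who makes fudge is in house 4.
From clue 2, the person who drives a van must be in house 1.
Clue 3: the person who drives a coupe is in house 2.
That leaves motorcycle as the vehicle for house 4.
The only dessert still possible for house 2 is cookies.
House 5's dessert must be brownies (nothing else left).
So: house 1 = van/gelato, house 2 = coupe/cookies, house 3 = sedan/donuts, house 4 = motorcycle/fudge, house 5 = convertible/brownies.

cookies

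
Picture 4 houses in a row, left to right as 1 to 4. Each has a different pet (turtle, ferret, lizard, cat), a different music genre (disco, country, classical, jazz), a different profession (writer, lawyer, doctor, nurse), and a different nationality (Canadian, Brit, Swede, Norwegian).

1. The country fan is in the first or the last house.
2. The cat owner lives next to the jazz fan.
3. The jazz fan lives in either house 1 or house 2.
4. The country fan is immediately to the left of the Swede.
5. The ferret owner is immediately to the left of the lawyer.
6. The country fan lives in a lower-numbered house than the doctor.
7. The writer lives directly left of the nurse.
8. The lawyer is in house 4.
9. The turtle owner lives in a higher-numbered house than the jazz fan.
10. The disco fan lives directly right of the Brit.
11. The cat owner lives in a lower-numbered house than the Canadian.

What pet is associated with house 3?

ferret

Clue 4: the country fan is in house 1.
The Swede is in house 2 (clue 4).
By clue 8, the lawyer is in house 4.
That leaves jazz as the music genre for house 2.
House 1's profession must be writer (nothing else left).
From clue 5, the ferret owner must be in house 3.
Clue 7 places the nurse in house 2.
By clue 10, the disco fan is in house 4.
By clue 10, the Brit is in house 3.
That leaves cat as the pet for house 1.
House 2's pet must be lizard (nothing else left).
The only pet still possible for house 4 is turtle.
So house 3 gets classical for music genre.
House 3 profession: only doctor fits.
That leaves Norwegian as the nationality for house 1.
So house 4 gets Canadian for nationality.
So: house 1 = cat/country/writer/Norwegian, house 2 = lizard/jazz/nurse/Swede, house 3 = ferret/classical/doctor/Brit, house 4 = turtle/disco/lawyer/Canadian.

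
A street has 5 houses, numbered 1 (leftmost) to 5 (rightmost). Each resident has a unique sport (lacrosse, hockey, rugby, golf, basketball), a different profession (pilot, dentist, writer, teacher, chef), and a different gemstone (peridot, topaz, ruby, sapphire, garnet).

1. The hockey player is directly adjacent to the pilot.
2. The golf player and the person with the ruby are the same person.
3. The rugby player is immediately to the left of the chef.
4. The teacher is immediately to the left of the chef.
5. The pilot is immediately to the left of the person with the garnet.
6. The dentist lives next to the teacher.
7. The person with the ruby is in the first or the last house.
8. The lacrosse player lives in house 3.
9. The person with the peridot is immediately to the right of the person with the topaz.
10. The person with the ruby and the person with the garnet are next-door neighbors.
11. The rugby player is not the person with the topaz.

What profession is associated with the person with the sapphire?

chef

Clue 8: the lacrosse player is in house 3.
The golf player is narrowed to house 1 or 5; consider each.
Placing it in house 5 leads to a contradiction, so it's in house 1.
Clue 2 places the person with the ruby in house 1.
The person with the garnet is in house 2 (clue 10).
That leaves basketball as the sport for house 5.
Clue 5: the pilot is in house 1.
By clue 1, the hockey player is in house 2.
House 4 sport: only rugby fits.
From clue 3, the chef must be in house 5.
Clue 4: the teacher is in house 4.
From clue 11, the person with the topaz must be in house 3.
The only profession still possible for house 2 is writer.
House 3's profession must be dentist (nothing else left).
Clue 9: the person with the peridot is in house 4.
House 5 gemstone: only sapphire fits.
So: house 1 = golf/pilot/ruby, house 2 = hockey/writer/garnet, house 3 = lacrosse/dentist/topaz, house 4 = rugby/teacher/peridot, house 5 = basketball/chef/sapphire.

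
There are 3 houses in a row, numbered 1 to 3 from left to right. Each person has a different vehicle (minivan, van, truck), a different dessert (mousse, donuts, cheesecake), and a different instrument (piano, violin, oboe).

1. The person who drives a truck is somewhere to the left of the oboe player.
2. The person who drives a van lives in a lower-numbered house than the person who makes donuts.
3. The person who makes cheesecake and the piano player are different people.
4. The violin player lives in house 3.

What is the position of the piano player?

1

By clue 4, the violin player is in house 3.
House 3 vehicle: only minivan fits.
House 1 instrument: only piano fits.
That leaves oboe as the instrument for house 2.
The person who drives a truck is in house 1 (clue 1).
House 2's vehicle must be van (nothing else left).
The only dessert still possible for house 1 is mousse.
Clue 2 places the person who makes donuts in house 3.
That leaves cheesecake as the dessert for house 2.
So: house 1 = truck/mousse/piano, house 2 = van/cheesecake/oboe, house 3 = minivan/donuts/violin.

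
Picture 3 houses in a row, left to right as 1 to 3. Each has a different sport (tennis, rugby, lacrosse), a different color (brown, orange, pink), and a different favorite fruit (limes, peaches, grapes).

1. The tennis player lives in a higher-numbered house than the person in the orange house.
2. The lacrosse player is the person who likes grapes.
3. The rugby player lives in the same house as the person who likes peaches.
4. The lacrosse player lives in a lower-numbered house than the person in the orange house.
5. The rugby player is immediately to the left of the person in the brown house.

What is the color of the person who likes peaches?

Clue 4 places the lacrosse player in house 1.
The person in the orange house is in house 2 (clue 4).
House 3's sport must be tennis (nothing else left).
That leaves pink as the color for house 1.
So house 3 gets brown for color.
Clue 2: the person who likes grapes is in house 1.
The person who likes peaches is in house 2 (clue 3).
House 2's sport must be rugby (nothing else left).
House 3 favorite fruit: only limes fits.
So: house 1 = lacrosse/pink/grapes, house 2 = rugby/orange/peaches, house 3 = tennis/brown/limes.

orange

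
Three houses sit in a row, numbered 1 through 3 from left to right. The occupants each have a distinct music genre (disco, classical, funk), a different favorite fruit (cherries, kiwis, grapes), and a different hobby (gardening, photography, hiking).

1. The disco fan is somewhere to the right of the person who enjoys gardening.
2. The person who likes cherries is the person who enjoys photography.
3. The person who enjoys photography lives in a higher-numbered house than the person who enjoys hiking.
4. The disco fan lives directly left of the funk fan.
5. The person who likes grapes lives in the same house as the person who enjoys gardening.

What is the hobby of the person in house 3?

The disco fan is in house 2 (clue 4).
From clue 4, the funk fan must be in house 3.
That leaves classical as the music genre for house 1.
The only hobby still possible for house 3 is photography.
Clue 1 places the person who enjoys gardening in house 1.
From clue 2, the person who likes cherries must be in house 3.
From clue 5, the person who likes grapes must be in house 1.
That leaves kiwis as the favorite fruit for house 2.
So house 2 gets hiking for hobby.
So: house 1 = classical/grapes/gardening, house 2 = disco/kiwis/hiking, house 3 = funk/cherries/photography.

photography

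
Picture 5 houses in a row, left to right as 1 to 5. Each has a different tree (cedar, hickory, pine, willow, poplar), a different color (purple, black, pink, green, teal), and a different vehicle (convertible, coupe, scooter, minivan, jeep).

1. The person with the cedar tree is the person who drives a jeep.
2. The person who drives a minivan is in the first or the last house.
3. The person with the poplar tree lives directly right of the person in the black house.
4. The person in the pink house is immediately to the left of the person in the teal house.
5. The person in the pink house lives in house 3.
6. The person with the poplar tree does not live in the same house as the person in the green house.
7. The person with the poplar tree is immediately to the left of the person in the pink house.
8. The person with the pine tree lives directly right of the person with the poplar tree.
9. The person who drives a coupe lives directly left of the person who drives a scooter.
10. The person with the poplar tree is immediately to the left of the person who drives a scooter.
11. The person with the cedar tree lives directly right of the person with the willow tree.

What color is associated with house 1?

Clue 5 places the person in the pink house in house 3.
The person with the poplar tree is in house 2 (clue 7).
Clue 8: the person with the pine tree is in house 3.
From clue 10, the person who drives a scooter must be in house 3.
Clue 3 places the person in the black house in house 1.
Clue 4: the person in the teal house is in house 4.
From clue 9, the person who drives a coupe must be in house 2.
The person with the cedar tree is in house 5 (clue 11).
The person with the willow tree is in house 4 (clue 11).
House 1's tree must be hickory (nothing else left).
The only color still possible for house 2 is purple.
That leaves green as the color for house 5.
Clue 1: the person who drives a jeep is in house 5.
So house 4 gets convertible for vehicle.
So house 1 gets minivan for vehicle.
So: house 1 = hickory/black/minivan, house 2 = poplar/purple/coupe, house 3 = pine/pink/scooter, house 4 = willow/teal/convertible, house 5 = cedar/green/jeep.

black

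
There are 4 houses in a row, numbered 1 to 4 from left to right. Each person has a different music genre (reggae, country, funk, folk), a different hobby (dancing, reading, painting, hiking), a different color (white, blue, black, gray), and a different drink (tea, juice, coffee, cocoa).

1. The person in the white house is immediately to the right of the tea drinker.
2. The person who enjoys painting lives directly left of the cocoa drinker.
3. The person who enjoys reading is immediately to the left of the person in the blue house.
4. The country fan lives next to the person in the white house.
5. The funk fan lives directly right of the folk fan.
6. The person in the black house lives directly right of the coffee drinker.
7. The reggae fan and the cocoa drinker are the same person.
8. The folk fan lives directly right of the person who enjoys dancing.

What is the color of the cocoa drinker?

black

So house 1 gets country for music genre.
The only hobby still possible for house 4 is hiking.
So house 1 gets gray for color.
From clue 4, the person in the white house must be in house 2.
From clue 1, the tea drinker must be in house 1.
The folk fan is narrowed to house 2 or 3; consider each.
Placing it in house 3 leads to a contradiction, so it's in house 2.
The funk fan is in house 3 (clue 5).
Clue 8: the person who enjoys dancing is in house 1.
House 4 music genre: only reggae fits.
The cocoa drinker is in house 4 (clue 7).
By clue 2, the person who enjoys painting is in house 3.
That leaves reading as the hobby for house 2.
Clue 3: the person in the blue house is in house 3.
That leaves black as the color for house 4.
The coffee drinker is in house 3 (clue 6).
So house 2 gets juice for drink.
So: house 1 = country/dancing/gray/tea, house 2 = folk/reading/white/juice, house 3 = funk/painting/blue/coffee, house 4 = reggae/hiking/black/cocoa.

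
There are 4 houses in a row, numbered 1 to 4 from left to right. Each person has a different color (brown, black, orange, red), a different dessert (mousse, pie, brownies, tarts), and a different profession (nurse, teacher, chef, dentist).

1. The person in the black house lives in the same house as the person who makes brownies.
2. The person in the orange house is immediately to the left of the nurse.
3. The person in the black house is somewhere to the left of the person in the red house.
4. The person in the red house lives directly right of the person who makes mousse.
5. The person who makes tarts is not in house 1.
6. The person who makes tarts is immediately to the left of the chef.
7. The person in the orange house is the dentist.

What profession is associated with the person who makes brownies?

The only dessert still possible for house 4 is pie.
The person who makes tarts is narrowed to house 2 or 3; consider each.
Placing it in house 2 leads to a contradiction, so it's in house 3.
Clue 6 places the chef in house 4.
House 4's color must be brown (nothing else left).
The only color still possible for house 3 is red.
By clue 4, the person who makes mousse is in house 2.
The only dessert still possible for house 1 is brownies.
By clue 1, the person in the black house is in house 1.
The only color still possible for house 2 is orange.
The nurse is in house 3 (clue 2).
Clue 7: the dentist is in house 2.
The only profession still possible for house 1 is teacher.
So: house 1 = black/brownies/teacher, house 2 = orange/mousse/dentist, house 3 = red/tarts/nurse, house 4 = brown/pie/chef.

teacher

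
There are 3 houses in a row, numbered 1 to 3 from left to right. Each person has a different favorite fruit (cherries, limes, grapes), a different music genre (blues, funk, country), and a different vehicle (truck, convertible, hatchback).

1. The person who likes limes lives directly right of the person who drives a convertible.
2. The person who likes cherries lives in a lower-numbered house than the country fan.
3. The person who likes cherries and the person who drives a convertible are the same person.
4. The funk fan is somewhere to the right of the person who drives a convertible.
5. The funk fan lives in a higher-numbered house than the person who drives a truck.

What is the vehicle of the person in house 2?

That leaves blues as the music genre for house 1.
House 3 vehicle: only hatchback fits.
The person who likes cherries is narrowed to house 1 or 2; consider each.
Placing it in house 2 leads to a contradiction, so it's in house 1.
From clue 3, the person who drives a convertible must be in house 1.
House 2's vehicle must be truck (nothing else left).
The person who likes limes is in house 2 (clue 1).
The funk fan is in house 3 (clue 5).
So house 3 gets grapes for favorite fruit.
That leaves country as the music genre for house 2.
So: house 1 = cherries/blues/convertible, house 2 = limes/country/truck, house 3 = grapes/funk/hatchback.

truck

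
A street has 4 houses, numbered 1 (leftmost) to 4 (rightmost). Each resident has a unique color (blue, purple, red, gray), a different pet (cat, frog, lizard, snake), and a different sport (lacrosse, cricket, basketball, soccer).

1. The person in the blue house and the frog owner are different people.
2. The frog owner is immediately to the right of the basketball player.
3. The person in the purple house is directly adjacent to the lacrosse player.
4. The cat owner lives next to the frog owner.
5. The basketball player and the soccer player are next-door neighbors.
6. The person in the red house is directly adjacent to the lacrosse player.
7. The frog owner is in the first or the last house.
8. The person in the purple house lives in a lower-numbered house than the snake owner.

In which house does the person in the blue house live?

From clue 7, the frog owner must be in house 4.
From clue 2, the basketball player must be in house 3.
From clue 4, the cat owner must be in house 3.
House 1 pet: only lizard fits.
So house 2 gets snake for pet.
The person in the purple house is in house 1 (clue 8).
House 4's color must be gray (nothing else left).
The lacrosse player is in house 2 (clue 3).
By clue 6, the person in the red house is in house 3.
So house 2 gets blue for color.
So house 1 gets cricket for sport.
House 4's sport must be soccer (nothing else left).
So: house 1 = purple/lizard/cricket, house 2 = blue/snake/lacrosse, house 3 = red/cat/basketball, house 4 = gray/frog/soccer.

2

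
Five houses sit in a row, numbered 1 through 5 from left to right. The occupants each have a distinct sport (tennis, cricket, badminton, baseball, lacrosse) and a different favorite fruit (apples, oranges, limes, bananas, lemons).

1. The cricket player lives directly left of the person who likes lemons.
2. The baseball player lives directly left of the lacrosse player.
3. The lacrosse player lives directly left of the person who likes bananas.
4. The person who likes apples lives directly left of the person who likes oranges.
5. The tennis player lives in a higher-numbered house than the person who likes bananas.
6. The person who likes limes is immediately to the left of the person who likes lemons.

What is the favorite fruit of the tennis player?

lemons

The baseball player is narrowed to house 1 or 2; consider each.
Placing it in house 2 leads to a contradiction, so it's in house 1.
From clue 2, the lacrosse player must be in house 2.
From clue 3, the person who likes bananas must be in house 3.
From clue 6, the person who likes limes must be in house 4.
From clue 6, the person who likes lemons must be in house 5.
House 1's favorite fruit must be apples (nothing else left).
That leaves oranges as the favorite fruit for house 2.
Clue 1 places the cricket player in house 4.
House 3's sport must be badminton (nothing else left).
House 5 sport: only tennis fits.
So: house 1 = baseball/apples, house 2 = lacrosse/oranges, house 3 = badminton/bananas, house 4 = cricket/limes, house 5 = tennis/lemons.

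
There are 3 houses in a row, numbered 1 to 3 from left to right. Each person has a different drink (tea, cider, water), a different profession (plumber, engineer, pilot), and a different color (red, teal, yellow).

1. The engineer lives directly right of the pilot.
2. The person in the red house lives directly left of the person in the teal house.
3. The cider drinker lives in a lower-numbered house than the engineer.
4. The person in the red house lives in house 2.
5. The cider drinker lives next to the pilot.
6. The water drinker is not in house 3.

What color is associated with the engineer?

The person in the red house is in house 2 (clue 4).
That leaves tea as the drink for house 3.
House 1 color: only yellow fits.
That leaves teal as the color for house 3.
The cider drinker is narrowed to house 1 or 2; consider each.
Placing it in house 2 leads to a contradiction, so it's in house 1.
Clue 5 places the pilot in house 2.
The only drink still possible for house 2 is water.
So house 1 gets plumber for profession.
So house 3 gets engineer for profession.
So: house 1 = cider/plumber/yellow, house 2 = water/pilot/red, house 3 = tea/engineer/teal.

teal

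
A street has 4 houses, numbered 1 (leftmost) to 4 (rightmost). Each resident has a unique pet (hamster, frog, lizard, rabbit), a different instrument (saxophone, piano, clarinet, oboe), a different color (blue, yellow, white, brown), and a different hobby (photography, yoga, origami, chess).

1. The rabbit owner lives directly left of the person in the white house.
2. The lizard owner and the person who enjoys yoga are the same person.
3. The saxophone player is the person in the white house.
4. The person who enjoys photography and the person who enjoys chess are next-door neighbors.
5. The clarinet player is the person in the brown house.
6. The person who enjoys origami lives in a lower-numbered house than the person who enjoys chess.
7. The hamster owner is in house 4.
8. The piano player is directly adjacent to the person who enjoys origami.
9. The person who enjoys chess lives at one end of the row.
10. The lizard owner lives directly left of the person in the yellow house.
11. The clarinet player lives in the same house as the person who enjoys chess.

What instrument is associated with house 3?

Clue 7 places the hamster owner in house 4.
By clue 9, the person who enjoys chess is in house 4.
Clue 11 places the clarinet player in house 4.
Clue 4: the person who enjoys photography is in house 3.
From clue 5, the person in the brown house must be in house 4.
House 1 color: only blue fits.
House 3 pet: only frog fits.
The lizard owner is narrowed to house 1 or 2; consider each.
Placing it in house 2 leads to a contradiction, so it's in house 1.
Clue 2: the person who enjoys yoga is in house 1.
By clue 10, the person in the yellow house is in house 2.
House 2 pet: only rabbit fits.
That leaves white as the color for house 3.
House 2's hobby must be origami (nothing else left).
Clue 3: the saxophone player is in house 3.
That leaves piano as the instrument for house 1.
House 2 instrument: only oboe fits.
So: house 1 = lizard/piano/blue/yoga, house 2 = rabbit/oboe/yellow/origami, house 3 = frog/saxophone/white/photography, house 4 = hamster/clarinet/brown/chess.

saxophone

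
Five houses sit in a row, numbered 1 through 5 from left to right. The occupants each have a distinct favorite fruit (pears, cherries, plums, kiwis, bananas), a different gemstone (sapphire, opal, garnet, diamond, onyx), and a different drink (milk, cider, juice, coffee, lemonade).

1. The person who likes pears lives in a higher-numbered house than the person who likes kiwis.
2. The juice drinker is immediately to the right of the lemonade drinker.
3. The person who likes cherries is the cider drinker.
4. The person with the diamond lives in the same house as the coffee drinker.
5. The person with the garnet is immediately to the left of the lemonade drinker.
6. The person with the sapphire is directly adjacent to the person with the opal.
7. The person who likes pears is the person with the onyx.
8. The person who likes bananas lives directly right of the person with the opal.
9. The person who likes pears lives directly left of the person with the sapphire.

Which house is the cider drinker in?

4

The person who likes bananas is narrowed to house 3 or 4 or 5; consider each.
Placing it in house 3 and house 4 leads to a contradiction, so it's in house 5.
Clue 8 places the person with the opal in house 4.
By clue 9, the person who likes pears is in house 2.
By clue 9, the person with the sapphire is in house 3.
The only gemstone still possible for house 2 is onyx.
House 5 gemstone: only diamond fits.
From clue 1, the person who likes kiwis must be in house 1.
Clue 4: the coffee drinker is in house 5.
By clue 5, the lemonade drinker is in house 2.
The only gemstone still possible for house 1 is garnet.
Clue 2 places the juice drinker in house 3.
House 1's drink must be milk (nothing else left).
That leaves cider as the drink for house 4.
The person who likes cherries is in house 4 (clue 3).
The only favorite fruit still possible for house 3 is plums.
So: house 1 = kiwis/garnet/milk, house 2 = pears/onyx/lemonade, house 3 = plums/sapphire/juice, house 4 = cherries/opal/cider, house 5 = bananas/diamond/coffee.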